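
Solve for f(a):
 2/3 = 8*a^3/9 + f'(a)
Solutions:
 f(a) = C1 - 2*a^4/9 + 2*a/3


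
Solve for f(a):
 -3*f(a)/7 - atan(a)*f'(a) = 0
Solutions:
 f(a) = C1*exp(-3*Integral(1/atan(a), a)/7)


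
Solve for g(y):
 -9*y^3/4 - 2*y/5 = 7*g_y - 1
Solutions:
 g(y) = C1 - 9*y^4/112 - y^2/35 + y/7


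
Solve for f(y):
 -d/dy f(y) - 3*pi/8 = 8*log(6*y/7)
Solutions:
 f(y) = C1 - 8*y*log(y) - 3*pi*y/8 + y*log(5764801/1679616) + 8*y


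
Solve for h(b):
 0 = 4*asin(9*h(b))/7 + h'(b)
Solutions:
 Integral(1/asin(9*_y), (_y, h(b))) = C1 - 4*b/7


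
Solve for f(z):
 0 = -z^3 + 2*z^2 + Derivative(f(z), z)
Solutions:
 f(z) = C1 + z^4/4 - 2*z^3/3


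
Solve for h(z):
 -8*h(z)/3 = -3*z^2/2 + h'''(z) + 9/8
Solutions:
 h(z) = C3*exp(-2*3^(2/3)*z/3) + 9*z^2/16 + (C1*sin(3^(1/6)*z) + C2*cos(3^(1/6)*z))*exp(3^(2/3)*z/3) - 27/64


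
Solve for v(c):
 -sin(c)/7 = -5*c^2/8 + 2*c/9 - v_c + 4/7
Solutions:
 v(c) = C1 - 5*c^3/24 + c^2/9 + 4*c/7 - cos(c)/7


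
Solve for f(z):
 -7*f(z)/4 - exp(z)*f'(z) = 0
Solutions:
 f(z) = C1*exp(7*exp(-z)/4)


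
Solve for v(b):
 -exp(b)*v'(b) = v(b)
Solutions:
 v(b) = C1*exp(exp(-b))


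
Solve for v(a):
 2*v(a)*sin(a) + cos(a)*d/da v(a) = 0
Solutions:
 v(a) = C1*cos(a)^2


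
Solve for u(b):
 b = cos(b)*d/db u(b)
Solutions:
 u(b) = C1 + Integral(b/cos(b), b)


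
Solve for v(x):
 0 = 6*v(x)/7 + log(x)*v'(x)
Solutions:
 v(x) = C1*exp(-6*li(x)/7)


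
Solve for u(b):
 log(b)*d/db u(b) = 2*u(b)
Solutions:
 u(b) = C1*exp(2*li(b))


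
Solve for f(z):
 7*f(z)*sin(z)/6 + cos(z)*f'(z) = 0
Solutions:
 f(z) = C1*cos(z)^(7/6)


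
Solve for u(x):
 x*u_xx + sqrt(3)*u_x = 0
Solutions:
 u(x) = C1 + C2*x^(1 - sqrt(3))


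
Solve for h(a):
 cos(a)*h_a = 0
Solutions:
 h(a) = C1


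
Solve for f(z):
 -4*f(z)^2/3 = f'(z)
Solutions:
 f(z) = 3/(C1 + 4*z)


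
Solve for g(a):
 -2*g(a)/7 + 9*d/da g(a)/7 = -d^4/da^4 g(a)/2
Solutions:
 g(a) = (C1/sqrt(exp(sqrt(21)*a*sqrt(-42^(1/3)*(729 + sqrt(552945))^(1/3) + 8*42^(2/3)/(729 + sqrt(552945))^(1/3) + 54*2^(5/6)*21^(1/3)/sqrt(-8*42^(1/3)/(729 + sqrt(552945))^(1/3) + (729 + sqrt(552945))^(1/3)))/21)) + C2*sqrt(exp(sqrt(21)*a*sqrt(-42^(1/3)*(729 + sqrt(552945))^(1/3) + 8*42^(2/3)/(729 + sqrt(552945))^(1/3) + 54*2^(5/6)*21^(1/3)/sqrt(-8*42^(1/3)/(729 + sqrt(552945))^(1/3) + (729 + sqrt(552945))^(1/3)))/21)))*exp(-2^(1/6)*21^(2/3)*a*sqrt(-8*42^(1/3)/(729 + sqrt(552945))^(1/3) + (729 + sqrt(552945))^(1/3))/42) + (C3*sin(sqrt(21)*a*sqrt(-8*42^(2/3)/(729 + sqrt(552945))^(1/3) + 42^(1/3)*(729 + sqrt(552945))^(1/3) + 54*2^(5/6)*21^(1/3)/sqrt(-8*42^(1/3)/(729 + sqrt(552945))^(1/3) + (729 + sqrt(552945))^(1/3)))/42) + C4*cos(sqrt(21)*a*sqrt(-8*42^(2/3)/(729 + sqrt(552945))^(1/3) + 42^(1/3)*(729 + sqrt(552945))^(1/3) + 54*2^(5/6)*21^(1/3)/sqrt(-8*42^(1/3)/(729 + sqrt(552945))^(1/3) + (729 + sqrt(552945))^(1/3)))/42))*exp(2^(1/6)*21^(2/3)*a*sqrt(-8*42^(1/3)/(729 + sqrt(552945))^(1/3) + (729 + sqrt(552945))^(1/3))/42)


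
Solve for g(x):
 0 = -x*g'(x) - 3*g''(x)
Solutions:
 g(x) = C1 + C2*erf(sqrt(6)*x/6)


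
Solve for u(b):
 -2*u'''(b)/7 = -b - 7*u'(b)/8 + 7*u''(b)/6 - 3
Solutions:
 u(b) = C1 + C2*exp(7*b*(-7 + sqrt(85))/24) + C3*exp(-7*b*(7 + sqrt(85))/24) - 4*b^2/7 - 104*b/21


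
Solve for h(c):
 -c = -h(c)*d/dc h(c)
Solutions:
 h(c) = -sqrt(C1 + c^2)
 h(c) = sqrt(C1 + c^2)


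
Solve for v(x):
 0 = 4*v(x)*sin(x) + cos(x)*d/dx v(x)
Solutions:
 v(x) = C1*cos(x)^4


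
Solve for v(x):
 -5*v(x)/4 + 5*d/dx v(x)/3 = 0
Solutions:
 v(x) = C1*exp(3*x/4)


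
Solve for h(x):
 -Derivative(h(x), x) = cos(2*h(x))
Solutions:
 h(x) = -asin((C1 + exp(4*x))/(C1 - exp(4*x)))/2 + pi/2
 h(x) = asin((C1 + exp(4*x))/(C1 - exp(4*x)))/2


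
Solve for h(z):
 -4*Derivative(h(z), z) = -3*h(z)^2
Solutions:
 h(z) = -4/(C1 + 3*z)


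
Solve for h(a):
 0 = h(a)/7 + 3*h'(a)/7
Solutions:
 h(a) = C1*exp(-a/3)


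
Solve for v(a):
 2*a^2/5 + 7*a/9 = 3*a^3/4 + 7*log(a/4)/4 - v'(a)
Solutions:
 v(a) = C1 + 3*a^4/16 - 2*a^3/15 - 7*a^2/18 + 7*a*log(a)/4 - 7*a*log(2)/2 - 7*a/4


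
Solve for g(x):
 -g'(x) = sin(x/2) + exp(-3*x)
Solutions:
 g(x) = C1 + 2*cos(x/2) + exp(-3*x)/3


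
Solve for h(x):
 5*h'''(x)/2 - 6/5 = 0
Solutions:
 h(x) = C1 + C2*x + C3*x^2 + 2*x^3/25


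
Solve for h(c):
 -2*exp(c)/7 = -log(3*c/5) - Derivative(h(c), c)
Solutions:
 h(c) = C1 - c*log(c) + c*(-log(3) + 1 + log(5)) + 2*exp(c)/7


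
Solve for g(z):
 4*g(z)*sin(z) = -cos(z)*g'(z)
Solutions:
 g(z) = C1*cos(z)^4


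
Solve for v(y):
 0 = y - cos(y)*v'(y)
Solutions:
 v(y) = C1 + Integral(y/cos(y), y)


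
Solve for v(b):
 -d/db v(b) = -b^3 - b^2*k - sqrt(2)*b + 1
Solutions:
 v(b) = C1 + b^4/4 + b^3*k/3 + sqrt(2)*b^2/2 - b


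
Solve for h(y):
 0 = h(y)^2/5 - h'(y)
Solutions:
 h(y) = -5/(C1 + y)


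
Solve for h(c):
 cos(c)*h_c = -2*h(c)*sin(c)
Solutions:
 h(c) = C1*cos(c)^2


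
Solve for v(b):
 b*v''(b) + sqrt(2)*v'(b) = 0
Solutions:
 v(b) = C1 + C2*b^(1 - sqrt(2))


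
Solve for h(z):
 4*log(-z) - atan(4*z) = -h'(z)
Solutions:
 h(z) = C1 - 4*z*log(-z) + z*atan(4*z) + 4*z - log(16*z^2 + 1)/8


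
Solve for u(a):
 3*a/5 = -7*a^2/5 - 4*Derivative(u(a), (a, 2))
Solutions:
 u(a) = C1 + C2*a - 7*a^4/240 - a^3/40


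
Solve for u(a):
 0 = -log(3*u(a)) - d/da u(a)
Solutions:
 Integral(1/(log(_y) + log(3)), (_y, u(a))) = C1 - a


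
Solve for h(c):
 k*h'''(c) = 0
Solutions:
 h(c) = C1 + C2*c + C3*c^2


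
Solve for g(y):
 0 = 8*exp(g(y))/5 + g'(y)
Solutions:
 g(y) = log(1/(C1 + 8*y)) + log(5)


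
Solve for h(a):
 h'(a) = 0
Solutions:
 h(a) = C1


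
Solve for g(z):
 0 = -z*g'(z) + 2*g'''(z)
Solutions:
 g(z) = C1 + Integral(C2*airyai(2^(2/3)*z/2) + C3*airybi(2^(2/3)*z/2), z)


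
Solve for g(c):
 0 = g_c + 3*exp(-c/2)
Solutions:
 g(c) = C1 + 6*exp(-c/2)


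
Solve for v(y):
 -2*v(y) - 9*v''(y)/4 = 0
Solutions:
 v(y) = C1*sin(2*sqrt(2)*y/3) + C2*cos(2*sqrt(2)*y/3)


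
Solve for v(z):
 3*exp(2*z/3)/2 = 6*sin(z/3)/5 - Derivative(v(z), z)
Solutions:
 v(z) = C1 - 9*exp(2*z/3)/4 - 18*cos(z/3)/5


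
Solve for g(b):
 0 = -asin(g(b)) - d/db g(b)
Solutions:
 Integral(1/asin(_y), (_y, g(b))) = C1 - b


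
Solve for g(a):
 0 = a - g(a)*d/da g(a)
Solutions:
 g(a) = -sqrt(C1 + a^2)
 g(a) = sqrt(C1 + a^2)


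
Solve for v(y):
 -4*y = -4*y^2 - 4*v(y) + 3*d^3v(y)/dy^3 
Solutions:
 v(y) = C3*exp(6^(2/3)*y/3) - y^2 + y + (C1*sin(2^(2/3)*3^(1/6)*y/2) + C2*cos(2^(2/3)*3^(1/6)*y/2))*exp(-6^(2/3)*y/6)


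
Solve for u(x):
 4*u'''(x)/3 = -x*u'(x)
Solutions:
 u(x) = C1 + Integral(C2*airyai(-6^(1/3)*x/2) + C3*airybi(-6^(1/3)*x/2), x)


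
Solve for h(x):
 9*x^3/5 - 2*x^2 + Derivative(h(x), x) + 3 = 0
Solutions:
 h(x) = C1 - 9*x^4/20 + 2*x^3/3 - 3*x


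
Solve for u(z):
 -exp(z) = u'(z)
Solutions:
 u(z) = C1 - exp(z)


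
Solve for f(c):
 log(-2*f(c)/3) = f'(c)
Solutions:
 -Integral(1/(log(-_y) - log(3) + log(2)), (_y, f(c))) = C1 - c


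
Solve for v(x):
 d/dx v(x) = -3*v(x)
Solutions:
 v(x) = C1*exp(-3*x)


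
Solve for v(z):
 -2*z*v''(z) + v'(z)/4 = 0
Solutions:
 v(z) = C1 + C2*z^(9/8)


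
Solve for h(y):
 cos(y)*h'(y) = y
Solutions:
 h(y) = C1 + Integral(y/cos(y), y)


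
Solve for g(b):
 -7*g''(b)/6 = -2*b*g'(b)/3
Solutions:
 g(b) = C1 + C2*erfi(sqrt(14)*b/7)


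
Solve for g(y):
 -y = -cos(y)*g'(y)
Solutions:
 g(y) = C1 + Integral(y/cos(y), y)


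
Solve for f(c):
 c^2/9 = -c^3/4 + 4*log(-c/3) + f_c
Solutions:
 f(c) = C1 + c^4/16 + c^3/27 - 4*c*log(-c) + 4*c*(1 + log(3))


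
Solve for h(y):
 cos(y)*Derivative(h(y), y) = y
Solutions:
 h(y) = C1 + Integral(y/cos(y), y)


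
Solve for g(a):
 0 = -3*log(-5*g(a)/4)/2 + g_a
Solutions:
 -2*Integral(1/(log(-_y) - 2*log(2) + log(5)), (_y, g(a)))/3 = C1 - a


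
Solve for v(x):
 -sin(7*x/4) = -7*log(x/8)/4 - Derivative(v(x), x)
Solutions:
 v(x) = C1 - 7*x*log(x)/4 + 7*x/4 + 21*x*log(2)/4 - 4*cos(7*x/4)/7


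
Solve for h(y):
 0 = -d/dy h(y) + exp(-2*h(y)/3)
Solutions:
 h(y) = 3*log(-sqrt(C1 + y)) - 3*log(3) + 3*log(6)/2
 h(y) = 3*log(C1 + y)/2 - 3*log(3) + 3*log(6)/2


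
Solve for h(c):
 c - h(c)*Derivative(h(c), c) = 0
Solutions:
 h(c) = -sqrt(C1 + c^2)
 h(c) = sqrt(C1 + c^2)


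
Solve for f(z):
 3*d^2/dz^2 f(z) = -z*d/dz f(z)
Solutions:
 f(z) = C1 + C2*erf(sqrt(6)*z/6)


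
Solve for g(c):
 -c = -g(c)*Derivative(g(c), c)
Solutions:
 g(c) = -sqrt(C1 + c^2)
 g(c) = sqrt(C1 + c^2)


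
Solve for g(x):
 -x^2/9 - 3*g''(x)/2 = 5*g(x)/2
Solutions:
 g(x) = C1*sin(sqrt(15)*x/3) + C2*cos(sqrt(15)*x/3) - 2*x^2/45 + 4/75


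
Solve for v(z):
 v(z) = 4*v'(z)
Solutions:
 v(z) = C1*exp(z/4)


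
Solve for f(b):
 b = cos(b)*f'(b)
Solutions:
 f(b) = C1 + Integral(b/cos(b), b)


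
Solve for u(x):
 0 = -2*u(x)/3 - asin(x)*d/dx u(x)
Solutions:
 u(x) = C1*exp(-2*Integral(1/asin(x), x)/3)


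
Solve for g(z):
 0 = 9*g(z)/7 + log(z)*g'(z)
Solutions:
 g(z) = C1*exp(-9*li(z)/7)


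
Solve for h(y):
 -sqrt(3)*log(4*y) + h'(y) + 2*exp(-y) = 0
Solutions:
 h(y) = C1 + sqrt(3)*y*log(y) + sqrt(3)*y*(-1 + 2*log(2)) + 2*exp(-y)


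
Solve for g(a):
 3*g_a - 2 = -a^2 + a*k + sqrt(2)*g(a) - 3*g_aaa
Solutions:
 g(a) = C1*exp(-2^(1/6)*3^(1/3)*a*(-2*3^(1/3)/(3 + sqrt(15))^(1/3) + 2^(2/3)*(3 + sqrt(15))^(1/3))/12)*sin(6^(1/6)*a*(6/(3 + sqrt(15))^(1/3) + 6^(2/3)*(3 + sqrt(15))^(1/3))/12) + C2*exp(-2^(1/6)*3^(1/3)*a*(-2*3^(1/3)/(3 + sqrt(15))^(1/3) + 2^(2/3)*(3 + sqrt(15))^(1/3))/12)*cos(6^(1/6)*a*(6/(3 + sqrt(15))^(1/3) + 6^(2/3)*(3 + sqrt(15))^(1/3))/12) + C3*exp(2^(1/6)*3^(1/3)*a*(-2*3^(1/3)/(3 + sqrt(15))^(1/3) + 2^(2/3)*(3 + sqrt(15))^(1/3))/6) + sqrt(2)*a^2/2 - sqrt(2)*a*k/2 + 3*a - 3*k/2 + 7*sqrt(2)/2


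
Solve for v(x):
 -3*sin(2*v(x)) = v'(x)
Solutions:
 v(x) = pi - acos((-C1 - exp(12*x))/(C1 - exp(12*x)))/2
 v(x) = acos((-C1 - exp(12*x))/(C1 - exp(12*x)))/2


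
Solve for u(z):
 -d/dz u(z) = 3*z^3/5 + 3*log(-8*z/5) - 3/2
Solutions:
 u(z) = C1 - 3*z^4/20 - 3*z*log(-z) + z*(-9*log(2) + 9/2 + 3*log(5))


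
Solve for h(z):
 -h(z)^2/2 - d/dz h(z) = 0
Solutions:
 h(z) = 2/(C1 + z)


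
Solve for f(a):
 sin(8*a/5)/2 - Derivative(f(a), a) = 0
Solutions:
 f(a) = C1 - 5*cos(8*a/5)/16


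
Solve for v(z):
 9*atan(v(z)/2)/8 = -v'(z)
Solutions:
 Integral(1/atan(_y/2), (_y, v(z))) = C1 - 9*z/8


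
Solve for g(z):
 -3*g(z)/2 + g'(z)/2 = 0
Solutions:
 g(z) = C1*exp(3*z)


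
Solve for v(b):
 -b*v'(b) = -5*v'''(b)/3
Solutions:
 v(b) = C1 + Integral(C2*airyai(3^(1/3)*5^(2/3)*b/5) + C3*airybi(3^(1/3)*5^(2/3)*b/5), b)


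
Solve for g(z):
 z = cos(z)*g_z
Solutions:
 g(z) = C1 + Integral(z/cos(z), z)


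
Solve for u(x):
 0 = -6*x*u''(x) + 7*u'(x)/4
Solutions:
 u(x) = C1 + C2*x^(31/24)


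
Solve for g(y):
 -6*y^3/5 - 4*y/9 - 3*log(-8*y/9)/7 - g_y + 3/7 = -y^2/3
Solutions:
 g(y) = C1 - 3*y^4/10 + y^3/9 - 2*y^2/9 - 3*y*log(-y)/7 + 3*y*(-3*log(2) + 2 + 2*log(3))/7


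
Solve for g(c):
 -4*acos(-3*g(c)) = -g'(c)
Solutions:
 Integral(1/acos(-3*_y), (_y, g(c))) = C1 + 4*c


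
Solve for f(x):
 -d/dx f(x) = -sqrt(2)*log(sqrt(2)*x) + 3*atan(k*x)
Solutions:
 f(x) = C1 + sqrt(2)*x*(log(x) - 1) + sqrt(2)*x*log(2)/2 - 3*Piecewise((x*atan(k*x) - log(k^2*x^2 + 1)/(2*k), Ne(k, 0)), (0, True))


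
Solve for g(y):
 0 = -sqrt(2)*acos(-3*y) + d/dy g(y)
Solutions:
 g(y) = C1 + sqrt(2)*(y*acos(-3*y) + sqrt(1 - 9*y^2)/3)


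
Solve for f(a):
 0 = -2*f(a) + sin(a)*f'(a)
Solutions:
 f(a) = C1*(cos(a) - 1)/(cos(a) + 1)


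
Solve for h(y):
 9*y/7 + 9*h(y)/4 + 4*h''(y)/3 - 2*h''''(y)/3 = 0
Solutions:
 h(y) = C1*exp(-y*sqrt(1 + sqrt(70)/4)) + C2*exp(y*sqrt(1 + sqrt(70)/4)) + C3*sin(y*sqrt(-1 + sqrt(70)/4)) + C4*cos(y*sqrt(-1 + sqrt(70)/4)) - 4*y/7


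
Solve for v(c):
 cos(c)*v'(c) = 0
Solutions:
 v(c) = C1


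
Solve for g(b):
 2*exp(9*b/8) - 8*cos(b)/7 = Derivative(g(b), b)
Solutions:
 g(b) = C1 + 16*exp(9*b/8)/9 - 8*sin(b)/7


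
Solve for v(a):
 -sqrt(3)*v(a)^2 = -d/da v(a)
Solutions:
 v(a) = -1/(C1 + sqrt(3)*a)


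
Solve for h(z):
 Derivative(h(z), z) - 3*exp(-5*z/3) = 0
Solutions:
 h(z) = C1 - 9*exp(-5*z/3)/5


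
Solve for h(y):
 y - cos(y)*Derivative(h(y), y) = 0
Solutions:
 h(y) = C1 + Integral(y/cos(y), y)


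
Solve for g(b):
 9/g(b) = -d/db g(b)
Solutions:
 g(b) = -sqrt(C1 - 18*b)
 g(b) = sqrt(C1 - 18*b)


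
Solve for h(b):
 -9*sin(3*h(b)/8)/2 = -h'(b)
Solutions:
 -9*b/2 + 4*log(cos(3*h(b)/8) - 1)/3 - 4*log(cos(3*h(b)/8) + 1)/3 = C1


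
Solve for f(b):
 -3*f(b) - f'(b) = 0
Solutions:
 f(b) = C1*exp(-3*b)


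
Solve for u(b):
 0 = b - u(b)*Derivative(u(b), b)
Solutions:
 u(b) = -sqrt(C1 + b^2)
 u(b) = sqrt(C1 + b^2)


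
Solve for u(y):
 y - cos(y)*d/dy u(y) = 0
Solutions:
 u(y) = C1 + Integral(y/cos(y), y)


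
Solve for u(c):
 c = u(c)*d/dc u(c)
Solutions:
 u(c) = -sqrt(C1 + c^2)
 u(c) = sqrt(C1 + c^2)


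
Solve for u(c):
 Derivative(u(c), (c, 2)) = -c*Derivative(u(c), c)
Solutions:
 u(c) = C1 + C2*erf(sqrt(2)*c/2)


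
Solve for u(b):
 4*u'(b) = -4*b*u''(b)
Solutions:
 u(b) = C1 + C2*log(b)


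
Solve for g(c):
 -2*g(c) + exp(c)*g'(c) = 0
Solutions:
 g(c) = C1*exp(-2*exp(-c))


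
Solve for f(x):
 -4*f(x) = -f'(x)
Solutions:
 f(x) = C1*exp(4*x)


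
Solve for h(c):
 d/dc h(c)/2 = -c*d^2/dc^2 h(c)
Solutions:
 h(c) = C1 + C2*sqrt(c)


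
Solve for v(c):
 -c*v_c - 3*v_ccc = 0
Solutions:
 v(c) = C1 + Integral(C2*airyai(-3^(2/3)*c/3) + C3*airybi(-3^(2/3)*c/3), c)


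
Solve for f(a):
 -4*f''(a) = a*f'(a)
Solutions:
 f(a) = C1 + C2*erf(sqrt(2)*a/4)


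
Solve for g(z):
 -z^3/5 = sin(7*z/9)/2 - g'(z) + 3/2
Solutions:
 g(z) = C1 + z^4/20 + 3*z/2 - 9*cos(7*z/9)/14


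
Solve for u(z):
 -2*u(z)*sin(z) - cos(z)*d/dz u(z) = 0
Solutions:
 u(z) = C1*cos(z)^2


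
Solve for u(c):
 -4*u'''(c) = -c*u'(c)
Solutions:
 u(c) = C1 + Integral(C2*airyai(2^(1/3)*c/2) + C3*airybi(2^(1/3)*c/2), c)


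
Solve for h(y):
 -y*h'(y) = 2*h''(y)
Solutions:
 h(y) = C1 + C2*erf(y/2)


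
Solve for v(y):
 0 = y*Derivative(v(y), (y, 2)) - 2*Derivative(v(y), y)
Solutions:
 v(y) = C1 + C2*y^3


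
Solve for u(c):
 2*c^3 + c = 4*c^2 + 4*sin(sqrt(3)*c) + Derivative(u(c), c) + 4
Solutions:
 u(c) = C1 + c^4/2 - 4*c^3/3 + c^2/2 - 4*c + 4*sqrt(3)*cos(sqrt(3)*c)/3


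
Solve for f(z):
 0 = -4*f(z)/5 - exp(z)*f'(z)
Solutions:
 f(z) = C1*exp(4*exp(-z)/5)


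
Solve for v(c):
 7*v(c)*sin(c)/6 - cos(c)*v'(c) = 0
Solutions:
 v(c) = C1/cos(c)^(7/6)


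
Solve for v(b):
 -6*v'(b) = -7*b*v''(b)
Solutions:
 v(b) = C1 + C2*b^(13/7)


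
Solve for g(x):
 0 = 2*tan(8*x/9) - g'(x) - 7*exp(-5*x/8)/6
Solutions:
 g(x) = C1 + 9*log(tan(8*x/9)^2 + 1)/8 + 28*exp(-5*x/8)/15


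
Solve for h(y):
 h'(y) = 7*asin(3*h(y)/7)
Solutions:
 Integral(1/asin(3*_y/7), (_y, h(y))) = C1 + 7*y


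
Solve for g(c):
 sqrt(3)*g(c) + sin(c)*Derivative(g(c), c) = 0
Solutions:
 g(c) = C1*(cos(c) + 1)^(sqrt(3)/2)/(cos(c) - 1)^(sqrt(3)/2)


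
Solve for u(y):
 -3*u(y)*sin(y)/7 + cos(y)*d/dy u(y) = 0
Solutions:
 u(y) = C1/cos(y)^(3/7)


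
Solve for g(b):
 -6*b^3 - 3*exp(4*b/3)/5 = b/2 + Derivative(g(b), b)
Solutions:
 g(b) = C1 - 3*b^4/2 - b^2/4 - 9*exp(4*b/3)/20


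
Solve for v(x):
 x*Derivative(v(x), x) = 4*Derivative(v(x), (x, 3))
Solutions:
 v(x) = C1 + Integral(C2*airyai(2^(1/3)*x/2) + C3*airybi(2^(1/3)*x/2), x)


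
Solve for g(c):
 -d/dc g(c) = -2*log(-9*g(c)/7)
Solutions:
 -Integral(1/(log(-_y) - log(7) + 2*log(3)), (_y, g(c)))/2 = C1 - c


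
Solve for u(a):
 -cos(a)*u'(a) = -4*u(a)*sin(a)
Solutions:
 u(a) = C1/cos(a)^4


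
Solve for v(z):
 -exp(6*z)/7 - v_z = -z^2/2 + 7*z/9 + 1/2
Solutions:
 v(z) = C1 + z^3/6 - 7*z^2/18 - z/2 - exp(6*z)/42


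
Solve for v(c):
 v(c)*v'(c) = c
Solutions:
 v(c) = -sqrt(C1 + c^2)
 v(c) = sqrt(C1 + c^2)


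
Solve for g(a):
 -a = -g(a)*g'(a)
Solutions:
 g(a) = -sqrt(C1 + a^2)
 g(a) = sqrt(C1 + a^2)


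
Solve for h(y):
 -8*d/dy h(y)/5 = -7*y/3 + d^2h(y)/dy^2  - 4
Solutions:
 h(y) = C1 + C2*exp(-8*y/5) + 35*y^2/48 + 305*y/192


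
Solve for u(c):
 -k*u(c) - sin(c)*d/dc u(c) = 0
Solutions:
 u(c) = C1*exp(k*(-log(cos(c) - 1) + log(cos(c) + 1))/2)


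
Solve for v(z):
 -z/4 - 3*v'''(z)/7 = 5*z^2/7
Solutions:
 v(z) = C1 + C2*z + C3*z^2 - z^5/36 - 7*z^4/288


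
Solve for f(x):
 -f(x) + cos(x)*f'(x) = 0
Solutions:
 f(x) = C1*sqrt(sin(x) + 1)/sqrt(sin(x) - 1)


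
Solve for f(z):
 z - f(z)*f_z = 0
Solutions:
 f(z) = -sqrt(C1 + z^2)
 f(z) = sqrt(C1 + z^2)


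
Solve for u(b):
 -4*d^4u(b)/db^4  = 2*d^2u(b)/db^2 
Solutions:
 u(b) = C1 + C2*b + C3*sin(sqrt(2)*b/2) + C4*cos(sqrt(2)*b/2)


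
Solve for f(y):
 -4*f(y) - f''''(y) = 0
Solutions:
 f(y) = (C1*sin(y) + C2*cos(y))*exp(-y) + (C3*sin(y) + C4*cos(y))*exp(y)


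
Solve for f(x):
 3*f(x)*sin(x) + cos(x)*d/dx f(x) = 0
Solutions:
 f(x) = C1*cos(x)^3


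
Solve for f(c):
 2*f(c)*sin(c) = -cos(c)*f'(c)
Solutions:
 f(c) = C1*cos(c)^2


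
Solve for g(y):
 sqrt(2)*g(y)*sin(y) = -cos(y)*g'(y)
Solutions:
 g(y) = C1*cos(y)^(sqrt(2))


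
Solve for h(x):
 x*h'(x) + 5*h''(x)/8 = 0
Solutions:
 h(x) = C1 + C2*erf(2*sqrt(5)*x/5)


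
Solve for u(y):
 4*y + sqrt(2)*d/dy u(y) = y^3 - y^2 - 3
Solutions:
 u(y) = C1 + sqrt(2)*y^4/8 - sqrt(2)*y^3/6 - sqrt(2)*y^2 - 3*sqrt(2)*y/2


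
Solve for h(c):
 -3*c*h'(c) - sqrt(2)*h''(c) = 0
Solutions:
 h(c) = C1 + C2*erf(2^(1/4)*sqrt(3)*c/2)


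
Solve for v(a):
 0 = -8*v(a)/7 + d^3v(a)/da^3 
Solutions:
 v(a) = C3*exp(2*7^(2/3)*a/7) + (C1*sin(sqrt(3)*7^(2/3)*a/7) + C2*cos(sqrt(3)*7^(2/3)*a/7))*exp(-7^(2/3)*a/7)


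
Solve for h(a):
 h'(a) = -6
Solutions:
 h(a) = C1 - 6*a


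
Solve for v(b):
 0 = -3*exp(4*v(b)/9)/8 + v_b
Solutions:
 v(b) = 9*log(-(-1/(C1 + 3*b))^(1/4)) + 9*log(2)/4 + 9*log(3)/2
 v(b) = 9*log(-1/(C1 + 3*b))/4 + 9*log(2)/4 + 9*log(3)/2
 v(b) = 9*log(-I*(-1/(C1 + 3*b))^(1/4)) + 9*log(2)/4 + 9*log(3)/2
 v(b) = 9*log(I*(-1/(C1 + 3*b))^(1/4)) + 9*log(2)/4 + 9*log(3)/2


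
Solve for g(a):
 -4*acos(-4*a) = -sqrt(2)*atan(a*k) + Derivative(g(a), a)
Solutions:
 g(a) = C1 - 4*a*acos(-4*a) - sqrt(1 - 16*a^2) + sqrt(2)*Piecewise((a*atan(a*k) - log(a^2*k^2 + 1)/(2*k), Ne(k, 0)), (0, True))


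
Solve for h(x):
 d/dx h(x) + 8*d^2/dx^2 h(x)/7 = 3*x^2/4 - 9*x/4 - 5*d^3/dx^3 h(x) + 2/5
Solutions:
 h(x) = C1 + x^3/4 - 111*x^2/56 - 1259*x/490 + (C2*sin(sqrt(229)*x/35) + C3*cos(sqrt(229)*x/35))*exp(-4*x/35)


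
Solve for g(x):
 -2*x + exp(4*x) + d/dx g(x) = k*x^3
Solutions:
 g(x) = C1 + k*x^4/4 + x^2 - exp(4*x)/4


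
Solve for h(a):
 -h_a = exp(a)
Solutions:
 h(a) = C1 - exp(a)


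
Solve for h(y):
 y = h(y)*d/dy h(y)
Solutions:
 h(y) = -sqrt(C1 + y^2)
 h(y) = sqrt(C1 + y^2)


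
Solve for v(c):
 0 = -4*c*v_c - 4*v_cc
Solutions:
 v(c) = C1 + C2*erf(sqrt(2)*c/2)


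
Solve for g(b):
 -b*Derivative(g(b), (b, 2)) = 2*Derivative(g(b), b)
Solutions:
 g(b) = C1 + C2/b


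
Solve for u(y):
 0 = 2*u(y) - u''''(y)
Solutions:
 u(y) = C1*exp(-2^(1/4)*y) + C2*exp(2^(1/4)*y) + C3*sin(2^(1/4)*y) + C4*cos(2^(1/4)*y)


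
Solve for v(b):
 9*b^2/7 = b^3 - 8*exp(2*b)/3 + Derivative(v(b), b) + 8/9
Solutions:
 v(b) = C1 - b^4/4 + 3*b^3/7 - 8*b/9 + 4*exp(2*b)/3


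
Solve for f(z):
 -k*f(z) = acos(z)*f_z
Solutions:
 f(z) = C1*exp(-k*Integral(1/acos(z), z))


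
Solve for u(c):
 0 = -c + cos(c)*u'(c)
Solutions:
 u(c) = C1 + Integral(c/cos(c), c)


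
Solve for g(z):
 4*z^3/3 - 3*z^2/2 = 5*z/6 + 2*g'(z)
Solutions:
 g(z) = C1 + z^4/6 - z^3/4 - 5*z^2/24


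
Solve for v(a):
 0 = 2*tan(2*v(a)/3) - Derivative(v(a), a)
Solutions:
 v(a) = -3*asin(C1*exp(4*a/3))/2 + 3*pi/2
 v(a) = 3*asin(C1*exp(4*a/3))/2


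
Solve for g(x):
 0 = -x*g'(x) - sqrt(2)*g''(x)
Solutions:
 g(x) = C1 + C2*erf(2^(1/4)*x/2)


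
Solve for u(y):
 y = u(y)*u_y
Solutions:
 u(y) = -sqrt(C1 + y^2)
 u(y) = sqrt(C1 + y^2)


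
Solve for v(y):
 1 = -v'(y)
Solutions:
 v(y) = C1 - y


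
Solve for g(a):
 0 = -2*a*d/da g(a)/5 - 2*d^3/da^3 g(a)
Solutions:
 g(a) = C1 + Integral(C2*airyai(-5^(2/3)*a/5) + C3*airybi(-5^(2/3)*a/5), a)


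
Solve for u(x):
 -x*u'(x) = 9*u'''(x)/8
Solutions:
 u(x) = C1 + Integral(C2*airyai(-2*3^(1/3)*x/3) + C3*airybi(-2*3^(1/3)*x/3), x)


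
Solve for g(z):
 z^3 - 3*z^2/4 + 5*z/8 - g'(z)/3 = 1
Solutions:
 g(z) = C1 + 3*z^4/4 - 3*z^3/4 + 15*z^2/16 - 3*z


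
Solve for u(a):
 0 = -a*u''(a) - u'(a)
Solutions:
 u(a) = C1 + C2*log(a)


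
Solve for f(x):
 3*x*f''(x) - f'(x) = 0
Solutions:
 f(x) = C1 + C2*x^(4/3)


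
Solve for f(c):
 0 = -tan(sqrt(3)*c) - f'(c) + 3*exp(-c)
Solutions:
 f(c) = C1 - sqrt(3)*log(tan(sqrt(3)*c)^2 + 1)/6 - 3*exp(-c)


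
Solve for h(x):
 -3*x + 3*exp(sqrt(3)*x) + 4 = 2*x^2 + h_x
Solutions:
 h(x) = C1 - 2*x^3/3 - 3*x^2/2 + 4*x + sqrt(3)*exp(sqrt(3)*x)


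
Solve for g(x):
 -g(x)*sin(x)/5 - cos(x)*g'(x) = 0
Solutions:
 g(x) = C1*cos(x)^(1/5)


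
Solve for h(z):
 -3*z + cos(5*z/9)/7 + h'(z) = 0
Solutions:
 h(z) = C1 + 3*z^2/2 - 9*sin(5*z/9)/35


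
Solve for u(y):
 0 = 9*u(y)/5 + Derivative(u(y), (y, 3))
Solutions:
 u(y) = C3*exp(-15^(2/3)*y/5) + (C1*sin(3*3^(1/6)*5^(2/3)*y/10) + C2*cos(3*3^(1/6)*5^(2/3)*y/10))*exp(15^(2/3)*y/10)


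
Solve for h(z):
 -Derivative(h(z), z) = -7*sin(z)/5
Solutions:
 h(z) = C1 - 7*cos(z)/5


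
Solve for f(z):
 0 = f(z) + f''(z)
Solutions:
 f(z) = C1*sin(z) + C2*cos(z)


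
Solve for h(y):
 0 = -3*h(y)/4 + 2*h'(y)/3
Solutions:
 h(y) = C1*exp(9*y/8)


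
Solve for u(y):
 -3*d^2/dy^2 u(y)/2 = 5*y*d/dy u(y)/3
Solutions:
 u(y) = C1 + C2*erf(sqrt(5)*y/3)


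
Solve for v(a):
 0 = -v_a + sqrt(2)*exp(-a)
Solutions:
 v(a) = C1 - sqrt(2)*exp(-a)


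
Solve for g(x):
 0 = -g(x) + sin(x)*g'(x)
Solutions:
 g(x) = C1*sqrt(cos(x) - 1)/sqrt(cos(x) + 1)


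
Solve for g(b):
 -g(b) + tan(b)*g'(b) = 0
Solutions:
 g(b) = C1*sin(b)


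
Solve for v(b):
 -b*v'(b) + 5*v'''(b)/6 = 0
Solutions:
 v(b) = C1 + Integral(C2*airyai(5^(2/3)*6^(1/3)*b/5) + C3*airybi(5^(2/3)*6^(1/3)*b/5), b)


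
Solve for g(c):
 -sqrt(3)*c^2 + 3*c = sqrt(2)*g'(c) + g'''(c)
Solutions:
 g(c) = C1 + C2*sin(2^(1/4)*c) + C3*cos(2^(1/4)*c) - sqrt(6)*c^3/6 + 3*sqrt(2)*c^2/4 + sqrt(3)*c


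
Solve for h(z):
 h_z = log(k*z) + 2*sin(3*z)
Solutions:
 h(z) = C1 + z*log(k*z) - z - 2*cos(3*z)/3


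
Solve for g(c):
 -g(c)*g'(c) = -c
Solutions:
 g(c) = -sqrt(C1 + c^2)
 g(c) = sqrt(C1 + c^2)


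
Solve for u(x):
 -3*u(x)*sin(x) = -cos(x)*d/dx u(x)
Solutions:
 u(x) = C1/cos(x)^3


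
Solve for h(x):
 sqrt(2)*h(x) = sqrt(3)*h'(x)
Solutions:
 h(x) = C1*exp(sqrt(6)*x/3)


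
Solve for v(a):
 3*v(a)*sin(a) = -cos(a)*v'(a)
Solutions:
 v(a) = C1*cos(a)^3


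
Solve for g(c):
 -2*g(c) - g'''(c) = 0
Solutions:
 g(c) = C3*exp(-2^(1/3)*c) + (C1*sin(2^(1/3)*sqrt(3)*c/2) + C2*cos(2^(1/3)*sqrt(3)*c/2))*exp(2^(1/3)*c/2)


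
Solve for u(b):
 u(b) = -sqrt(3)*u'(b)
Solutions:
 u(b) = C1*exp(-sqrt(3)*b/3)


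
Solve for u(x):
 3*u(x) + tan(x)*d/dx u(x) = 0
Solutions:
 u(x) = C1/sin(x)^3


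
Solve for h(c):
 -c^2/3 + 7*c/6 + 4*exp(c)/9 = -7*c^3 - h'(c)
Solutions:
 h(c) = C1 - 7*c^4/4 + c^3/9 - 7*c^2/12 - 4*exp(c)/9


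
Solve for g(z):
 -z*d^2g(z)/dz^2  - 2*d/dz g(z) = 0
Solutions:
 g(z) = C1 + C2/z


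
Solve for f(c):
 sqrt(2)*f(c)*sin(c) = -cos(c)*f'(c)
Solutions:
 f(c) = C1*cos(c)^(sqrt(2))


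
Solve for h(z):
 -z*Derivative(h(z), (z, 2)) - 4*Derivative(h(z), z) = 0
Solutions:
 h(z) = C1 + C2/z^3


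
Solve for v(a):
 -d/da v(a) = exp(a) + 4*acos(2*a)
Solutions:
 v(a) = C1 - 4*a*acos(2*a) + 2*sqrt(1 - 4*a^2) - exp(a)


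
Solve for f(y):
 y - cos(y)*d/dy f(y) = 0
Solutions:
 f(y) = C1 + Integral(y/cos(y), y)


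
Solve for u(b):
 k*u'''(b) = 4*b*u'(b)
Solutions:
 u(b) = C1 + Integral(C2*airyai(2^(2/3)*b*(1/k)^(1/3)) + C3*airybi(2^(2/3)*b*(1/k)^(1/3)), b)


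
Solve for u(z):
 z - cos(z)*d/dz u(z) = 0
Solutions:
 u(z) = C1 + Integral(z/cos(z), z)


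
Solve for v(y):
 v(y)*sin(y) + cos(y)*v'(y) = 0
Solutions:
 v(y) = C1*cos(y)


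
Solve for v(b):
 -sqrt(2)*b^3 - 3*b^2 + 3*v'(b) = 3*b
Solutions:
 v(b) = C1 + sqrt(2)*b^4/12 + b^3/3 + b^2/2


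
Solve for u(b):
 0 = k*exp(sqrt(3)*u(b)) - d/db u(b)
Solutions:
 u(b) = sqrt(3)*(2*log(-1/(C1 + b*k)) - log(3))/6


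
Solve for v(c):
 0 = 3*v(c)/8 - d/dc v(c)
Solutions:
 v(c) = C1*exp(3*c/8)


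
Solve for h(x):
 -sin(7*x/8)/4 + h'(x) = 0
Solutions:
 h(x) = C1 - 2*cos(7*x/8)/7


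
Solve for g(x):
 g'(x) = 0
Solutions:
 g(x) = C1


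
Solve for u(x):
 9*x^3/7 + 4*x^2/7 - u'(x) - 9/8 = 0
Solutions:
 u(x) = C1 + 9*x^4/28 + 4*x^3/21 - 9*x/8


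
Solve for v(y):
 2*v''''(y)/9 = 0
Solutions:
 v(y) = C1 + C2*y + C3*y^2 + C4*y^3


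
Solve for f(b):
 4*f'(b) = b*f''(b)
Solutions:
 f(b) = C1 + C2*b^5


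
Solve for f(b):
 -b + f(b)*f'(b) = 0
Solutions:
 f(b) = -sqrt(C1 + b^2)
 f(b) = sqrt(C1 + b^2)


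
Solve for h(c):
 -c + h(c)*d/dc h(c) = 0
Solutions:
 h(c) = -sqrt(C1 + c^2)
 h(c) = sqrt(C1 + c^2)


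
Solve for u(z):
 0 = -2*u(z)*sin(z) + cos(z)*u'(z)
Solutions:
 u(z) = C1/cos(z)^2


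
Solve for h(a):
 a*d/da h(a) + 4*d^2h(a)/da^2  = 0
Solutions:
 h(a) = C1 + C2*erf(sqrt(2)*a/4)


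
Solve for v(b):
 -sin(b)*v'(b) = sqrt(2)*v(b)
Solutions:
 v(b) = C1*(cos(b) + 1)^(sqrt(2)/2)/(cos(b) - 1)^(sqrt(2)/2)


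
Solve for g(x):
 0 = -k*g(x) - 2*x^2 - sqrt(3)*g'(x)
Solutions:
 g(x) = C1*exp(-sqrt(3)*k*x/3) - 2*x^2/k + 4*sqrt(3)*x/k^2 - 12/k^3


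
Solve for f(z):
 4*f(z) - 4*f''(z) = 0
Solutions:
 f(z) = C1*exp(-z) + C2*exp(z)


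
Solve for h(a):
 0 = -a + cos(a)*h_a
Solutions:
 h(a) = C1 + Integral(a/cos(a), a)


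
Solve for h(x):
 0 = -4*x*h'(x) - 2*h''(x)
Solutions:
 h(x) = C1 + C2*erf(x)


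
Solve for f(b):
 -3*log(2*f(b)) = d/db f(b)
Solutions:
 Integral(1/(log(_y) + log(2)), (_y, f(b)))/3 = C1 - b


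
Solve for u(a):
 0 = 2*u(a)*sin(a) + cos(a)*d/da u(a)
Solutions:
 u(a) = C1*cos(a)^2


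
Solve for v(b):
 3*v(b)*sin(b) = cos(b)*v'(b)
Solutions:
 v(b) = C1/cos(b)^3


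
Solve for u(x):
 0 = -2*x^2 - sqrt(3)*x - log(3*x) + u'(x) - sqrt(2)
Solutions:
 u(x) = C1 + 2*x^3/3 + sqrt(3)*x^2/2 + x*log(x) - x + x*log(3) + sqrt(2)*x


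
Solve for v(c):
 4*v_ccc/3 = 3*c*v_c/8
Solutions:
 v(c) = C1 + Integral(C2*airyai(2^(1/3)*3^(2/3)*c/4) + C3*airybi(2^(1/3)*3^(2/3)*c/4), c)


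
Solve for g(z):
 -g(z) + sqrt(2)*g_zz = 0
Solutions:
 g(z) = C1*exp(-2^(3/4)*z/2) + C2*exp(2^(3/4)*z/2)


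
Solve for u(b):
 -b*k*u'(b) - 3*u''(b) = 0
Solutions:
 u(b) = Piecewise((-sqrt(6)*sqrt(pi)*C1*erf(sqrt(6)*b*sqrt(k)/6)/(2*sqrt(k)) - C2, (k > 0) | (k < 0)), (-C1*b - C2, True))


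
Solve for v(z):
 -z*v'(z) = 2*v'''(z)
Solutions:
 v(z) = C1 + Integral(C2*airyai(-2^(2/3)*z/2) + C3*airybi(-2^(2/3)*z/2), z)


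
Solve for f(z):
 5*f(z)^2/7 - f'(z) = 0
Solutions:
 f(z) = -7/(C1 + 5*z)


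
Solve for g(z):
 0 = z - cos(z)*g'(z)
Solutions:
 g(z) = C1 + Integral(z/cos(z), z)


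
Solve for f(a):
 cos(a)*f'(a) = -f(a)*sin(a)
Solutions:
 f(a) = C1*cos(a)


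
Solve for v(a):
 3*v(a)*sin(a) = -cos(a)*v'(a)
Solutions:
 v(a) = C1*cos(a)^3


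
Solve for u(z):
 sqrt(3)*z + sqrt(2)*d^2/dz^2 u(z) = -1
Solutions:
 u(z) = C1 + C2*z - sqrt(6)*z^3/12 - sqrt(2)*z^2/4


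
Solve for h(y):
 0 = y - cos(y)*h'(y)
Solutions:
 h(y) = C1 + Integral(y/cos(y), y)


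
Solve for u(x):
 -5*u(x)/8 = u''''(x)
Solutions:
 u(x) = (C1*sin(2^(3/4)*5^(1/4)*x/4) + C2*cos(2^(3/4)*5^(1/4)*x/4))*exp(-2^(3/4)*5^(1/4)*x/4) + (C3*sin(2^(3/4)*5^(1/4)*x/4) + C4*cos(2^(3/4)*5^(1/4)*x/4))*exp(2^(3/4)*5^(1/4)*x/4)


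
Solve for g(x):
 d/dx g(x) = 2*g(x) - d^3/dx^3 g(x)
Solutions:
 g(x) = C3*exp(x) + (C1*sin(sqrt(7)*x/2) + C2*cos(sqrt(7)*x/2))*exp(-x/2)


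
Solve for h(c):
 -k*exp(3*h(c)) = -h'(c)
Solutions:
 h(c) = log(-1/(C1 + 3*c*k))/3
 h(c) = log((-1/(C1 + c*k))^(1/3)*(-3^(2/3) - 3*3^(1/6)*I)/6)
 h(c) = log((-1/(C1 + c*k))^(1/3)*(-3^(2/3) + 3*3^(1/6)*I)/6)


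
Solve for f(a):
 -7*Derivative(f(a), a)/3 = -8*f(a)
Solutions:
 f(a) = C1*exp(24*a/7)


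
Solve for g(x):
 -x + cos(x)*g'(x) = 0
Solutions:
 g(x) = C1 + Integral(x/cos(x), x)


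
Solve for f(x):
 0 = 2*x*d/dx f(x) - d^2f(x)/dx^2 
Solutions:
 f(x) = C1 + C2*erfi(x)


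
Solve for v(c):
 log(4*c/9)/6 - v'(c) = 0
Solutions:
 v(c) = C1 + c*log(c)/6 - c*log(3)/3 - c/6 + c*log(2)/3


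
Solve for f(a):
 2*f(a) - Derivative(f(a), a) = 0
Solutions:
 f(a) = C1*exp(2*a)


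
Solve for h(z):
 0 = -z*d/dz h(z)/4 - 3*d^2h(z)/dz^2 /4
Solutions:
 h(z) = C1 + C2*erf(sqrt(6)*z/6)


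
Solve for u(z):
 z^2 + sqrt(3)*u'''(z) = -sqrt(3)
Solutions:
 u(z) = C1 + C2*z + C3*z^2 - sqrt(3)*z^5/180 - z^3/6


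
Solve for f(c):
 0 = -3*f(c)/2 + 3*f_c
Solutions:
 f(c) = C1*exp(c/2)


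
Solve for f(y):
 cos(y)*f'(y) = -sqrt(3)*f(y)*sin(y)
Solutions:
 f(y) = C1*cos(y)^(sqrt(3))


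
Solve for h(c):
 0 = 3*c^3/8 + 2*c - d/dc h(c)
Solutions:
 h(c) = C1 + 3*c^4/32 + c^2


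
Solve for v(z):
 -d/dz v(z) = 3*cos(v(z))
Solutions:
 v(z) = pi - asin((C1 + exp(6*z))/(C1 - exp(6*z)))
 v(z) = asin((C1 + exp(6*z))/(C1 - exp(6*z)))


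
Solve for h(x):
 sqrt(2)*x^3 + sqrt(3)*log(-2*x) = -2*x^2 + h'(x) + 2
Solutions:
 h(x) = C1 + sqrt(2)*x^4/4 + 2*x^3/3 + sqrt(3)*x*log(-x) + x*(-2 - sqrt(3) + sqrt(3)*log(2))


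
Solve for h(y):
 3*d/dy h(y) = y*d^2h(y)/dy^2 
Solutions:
 h(y) = C1 + C2*y^4


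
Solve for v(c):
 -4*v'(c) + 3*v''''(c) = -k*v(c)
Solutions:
 v(c) = C1*exp(c*Piecewise((-sqrt(6)*sqrt(-(-6)^(1/3))/6 - sqrt(-4*sqrt(6)/(3*sqrt(-(-6)^(1/3))) + 2*(-6)^(1/3)/3)/2, Eq(k, 0)), (-sqrt(2*k/(9*(sqrt(1/81 - k^3/729) + 1/9)^(1/3)) + 2*(sqrt(1/81 - k^3/729) + 1/9)^(1/3))/2 - sqrt(-2*k/(9*(sqrt(1/81 - k^3/729) + 1/9)^(1/3)) - 2*(sqrt(1/81 - k^3/729) + 1/9)^(1/3) - 8/(3*sqrt(2*k/(9*(sqrt(1/81 - k^3/729) + 1/9)^(1/3)) + 2*(sqrt(1/81 - k^3/729) + 1/9)^(1/3))))/2, True))) + C2*exp(c*Piecewise((sqrt(6)*sqrt(-(-6)^(1/3))/6 + sqrt(2*(-6)^(1/3)/3 + 4*sqrt(6)/(3*sqrt(-(-6)^(1/3))))/2, Eq(k, 0)), (sqrt(2*k/(9*(sqrt(1/81 - k^3/729) + 1/9)^(1/3)) + 2*(sqrt(1/81 - k^3/729) + 1/9)^(1/3))/2 + sqrt(-2*k/(9*(sqrt(1/81 - k^3/729) + 1/9)^(1/3)) - 2*(sqrt(1/81 - k^3/729) + 1/9)^(1/3) + 8/(3*sqrt(2*k/(9*(sqrt(1/81 - k^3/729) + 1/9)^(1/3)) + 2*(sqrt(1/81 - k^3/729) + 1/9)^(1/3))))/2, True))) + C3*exp(c*Piecewise((-sqrt(2*(-6)^(1/3)/3 + 4*sqrt(6)/(3*sqrt(-(-6)^(1/3))))/2 + sqrt(6)*sqrt(-(-6)^(1/3))/6, Eq(k, 0)), (sqrt(2*k/(9*(sqrt(1/81 - k^3/729) + 1/9)^(1/3)) + 2*(sqrt(1/81 - k^3/729) + 1/9)^(1/3))/2 - sqrt(-2*k/(9*(sqrt(1/81 - k^3/729) + 1/9)^(1/3)) - 2*(sqrt(1/81 - k^3/729) + 1/9)^(1/3) + 8/(3*sqrt(2*k/(9*(sqrt(1/81 - k^3/729) + 1/9)^(1/3)) + 2*(sqrt(1/81 - k^3/729) + 1/9)^(1/3))))/2, True))) + C4*exp(c*Piecewise((sqrt(-4*sqrt(6)/(3*sqrt(-(-6)^(1/3))) + 2*(-6)^(1/3)/3)/2 - sqrt(6)*sqrt(-(-6)^(1/3))/6, Eq(k, 0)), (-sqrt(2*k/(9*(sqrt(1/81 - k^3/729) + 1/9)^(1/3)) + 2*(sqrt(1/81 - k^3/729) + 1/9)^(1/3))/2 + sqrt(-2*k/(9*(sqrt(1/81 - k^3/729) + 1/9)^(1/3)) - 2*(sqrt(1/81 - k^3/729) + 1/9)^(1/3) - 8/(3*sqrt(2*k/(9*(sqrt(1/81 - k^3/729) + 1/9)^(1/3)) + 2*(sqrt(1/81 - k^3/729) + 1/9)^(1/3))))/2, True)))


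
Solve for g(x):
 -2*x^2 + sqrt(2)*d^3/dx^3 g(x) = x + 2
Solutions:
 g(x) = C1 + C2*x + C3*x^2 + sqrt(2)*x^5/60 + sqrt(2)*x^4/48 + sqrt(2)*x^3/6


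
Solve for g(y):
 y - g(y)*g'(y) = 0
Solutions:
 g(y) = -sqrt(C1 + y^2)
 g(y) = sqrt(C1 + y^2)


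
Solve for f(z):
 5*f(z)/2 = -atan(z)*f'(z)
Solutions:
 f(z) = C1*exp(-5*Integral(1/atan(z), z)/2)


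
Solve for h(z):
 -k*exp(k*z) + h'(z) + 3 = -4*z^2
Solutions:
 h(z) = C1 - 4*z^3/3 - 3*z + exp(k*z)


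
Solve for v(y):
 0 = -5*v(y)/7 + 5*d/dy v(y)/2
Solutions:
 v(y) = C1*exp(2*y/7)


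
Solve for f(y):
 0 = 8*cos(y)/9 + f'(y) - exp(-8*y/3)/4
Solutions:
 f(y) = C1 - 8*sin(y)/9 - 3*exp(-8*y/3)/32


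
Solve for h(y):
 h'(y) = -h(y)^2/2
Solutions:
 h(y) = 2/(C1 + y)


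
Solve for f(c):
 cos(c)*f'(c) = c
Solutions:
 f(c) = C1 + Integral(c/cos(c), c)


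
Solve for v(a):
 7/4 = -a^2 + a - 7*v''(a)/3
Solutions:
 v(a) = C1 + C2*a - a^4/28 + a^3/14 - 3*a^2/8


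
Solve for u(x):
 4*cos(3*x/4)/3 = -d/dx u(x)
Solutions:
 u(x) = C1 - 16*sin(3*x/4)/9


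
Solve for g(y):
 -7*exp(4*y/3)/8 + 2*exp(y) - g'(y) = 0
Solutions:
 g(y) = C1 - 21*exp(4*y/3)/32 + 2*exp(y)


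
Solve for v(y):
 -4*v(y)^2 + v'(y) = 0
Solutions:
 v(y) = -1/(C1 + 4*y)


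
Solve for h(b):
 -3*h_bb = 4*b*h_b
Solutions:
 h(b) = C1 + C2*erf(sqrt(6)*b/3)


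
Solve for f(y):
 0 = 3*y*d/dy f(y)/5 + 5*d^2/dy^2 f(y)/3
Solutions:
 f(y) = C1 + C2*erf(3*sqrt(2)*y/10)


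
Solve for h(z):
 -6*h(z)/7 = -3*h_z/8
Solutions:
 h(z) = C1*exp(16*z/7)


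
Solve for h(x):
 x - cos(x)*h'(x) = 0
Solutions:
 h(x) = C1 + Integral(x/cos(x), x)


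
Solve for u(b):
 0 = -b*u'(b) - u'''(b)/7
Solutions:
 u(b) = C1 + Integral(C2*airyai(-7^(1/3)*b) + C3*airybi(-7^(1/3)*b), b)


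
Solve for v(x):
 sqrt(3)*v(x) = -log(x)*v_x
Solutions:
 v(x) = C1*exp(-sqrt(3)*li(x))


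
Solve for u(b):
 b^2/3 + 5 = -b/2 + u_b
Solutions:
 u(b) = C1 + b^3/9 + b^2/4 + 5*b


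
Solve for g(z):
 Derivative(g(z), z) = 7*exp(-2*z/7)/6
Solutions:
 g(z) = C1 - 49*exp(-2*z/7)/12


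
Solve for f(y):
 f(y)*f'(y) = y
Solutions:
 f(y) = -sqrt(C1 + y^2)
 f(y) = sqrt(C1 + y^2)


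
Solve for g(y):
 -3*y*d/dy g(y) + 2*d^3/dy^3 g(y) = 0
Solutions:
 g(y) = C1 + Integral(C2*airyai(2^(2/3)*3^(1/3)*y/2) + C3*airybi(2^(2/3)*3^(1/3)*y/2), y)


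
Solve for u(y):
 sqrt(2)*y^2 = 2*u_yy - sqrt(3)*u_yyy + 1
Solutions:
 u(y) = C1 + C2*y + C3*exp(2*sqrt(3)*y/3) + sqrt(2)*y^4/24 + sqrt(6)*y^3/12 + y^2*(-2 + 3*sqrt(2))/8


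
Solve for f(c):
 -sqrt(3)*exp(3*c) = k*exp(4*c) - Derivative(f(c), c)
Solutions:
 f(c) = C1 + k*exp(4*c)/4 + sqrt(3)*exp(3*c)/3


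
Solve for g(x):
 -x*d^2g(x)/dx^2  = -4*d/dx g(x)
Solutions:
 g(x) = C1 + C2*x^5


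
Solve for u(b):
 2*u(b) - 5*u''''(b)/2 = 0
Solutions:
 u(b) = C1*exp(-sqrt(2)*5^(3/4)*b/5) + C2*exp(sqrt(2)*5^(3/4)*b/5) + C3*sin(sqrt(2)*5^(3/4)*b/5) + C4*cos(sqrt(2)*5^(3/4)*b/5)


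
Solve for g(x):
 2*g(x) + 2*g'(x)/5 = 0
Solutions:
 g(x) = C1*exp(-5*x)


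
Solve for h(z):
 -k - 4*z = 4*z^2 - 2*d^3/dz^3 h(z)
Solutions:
 h(z) = C1 + C2*z + C3*z^2 + k*z^3/12 + z^5/30 + z^4/12


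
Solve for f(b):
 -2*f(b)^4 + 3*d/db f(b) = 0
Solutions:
 f(b) = (-1/(C1 + 2*b))^(1/3)
 f(b) = (-1/(C1 + 2*b))^(1/3)*(-1 - sqrt(3)*I)/2
 f(b) = (-1/(C1 + 2*b))^(1/3)*(-1 + sqrt(3)*I)/2


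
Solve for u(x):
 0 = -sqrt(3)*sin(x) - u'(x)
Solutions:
 u(x) = C1 + sqrt(3)*cos(x)


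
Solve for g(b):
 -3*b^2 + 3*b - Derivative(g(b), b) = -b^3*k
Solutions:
 g(b) = C1 + b^4*k/4 - b^3 + 3*b^2/2


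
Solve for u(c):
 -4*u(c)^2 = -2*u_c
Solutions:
 u(c) = -1/(C1 + 2*c)


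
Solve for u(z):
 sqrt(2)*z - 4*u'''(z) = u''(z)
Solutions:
 u(z) = C1 + C2*z + C3*exp(-z/4) + sqrt(2)*z^3/6 - 2*sqrt(2)*z^2


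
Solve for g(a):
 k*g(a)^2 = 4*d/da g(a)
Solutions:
 g(a) = -4/(C1 + a*k)


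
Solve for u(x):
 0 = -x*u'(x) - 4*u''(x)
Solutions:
 u(x) = C1 + C2*erf(sqrt(2)*x/4)


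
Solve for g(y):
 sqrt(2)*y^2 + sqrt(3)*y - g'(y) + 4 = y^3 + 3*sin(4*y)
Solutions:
 g(y) = C1 - y^4/4 + sqrt(2)*y^3/3 + sqrt(3)*y^2/2 + 4*y + 3*cos(4*y)/4


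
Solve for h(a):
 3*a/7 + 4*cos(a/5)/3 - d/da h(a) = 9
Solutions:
 h(a) = C1 + 3*a^2/14 - 9*a + 20*sin(a/5)/3


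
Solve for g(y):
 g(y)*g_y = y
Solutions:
 g(y) = -sqrt(C1 + y^2)
 g(y) = sqrt(C1 + y^2)


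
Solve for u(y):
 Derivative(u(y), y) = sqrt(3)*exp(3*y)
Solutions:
 u(y) = C1 + sqrt(3)*exp(3*y)/3


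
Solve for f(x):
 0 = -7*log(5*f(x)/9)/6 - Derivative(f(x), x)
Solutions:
 -6*Integral(1/(-log(_y) - log(5) + 2*log(3)), (_y, f(x)))/7 = C1 - x


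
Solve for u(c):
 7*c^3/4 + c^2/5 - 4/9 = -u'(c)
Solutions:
 u(c) = C1 - 7*c^4/16 - c^3/15 + 4*c/9


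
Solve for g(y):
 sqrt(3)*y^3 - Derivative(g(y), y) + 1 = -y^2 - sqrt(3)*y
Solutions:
 g(y) = C1 + sqrt(3)*y^4/4 + y^3/3 + sqrt(3)*y^2/2 + y


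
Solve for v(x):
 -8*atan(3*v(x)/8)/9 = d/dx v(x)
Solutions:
 Integral(1/atan(3*_y/8), (_y, v(x))) = C1 - 8*x/9


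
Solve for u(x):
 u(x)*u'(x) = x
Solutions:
 u(x) = -sqrt(C1 + x^2)
 u(x) = sqrt(C1 + x^2)


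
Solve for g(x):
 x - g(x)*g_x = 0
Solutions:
 g(x) = -sqrt(C1 + x^2)
 g(x) = sqrt(C1 + x^2)


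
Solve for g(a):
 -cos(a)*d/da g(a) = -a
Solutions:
 g(a) = C1 + Integral(a/cos(a), a)


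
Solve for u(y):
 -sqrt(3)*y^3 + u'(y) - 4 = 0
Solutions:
 u(y) = C1 + sqrt(3)*y^4/4 + 4*y


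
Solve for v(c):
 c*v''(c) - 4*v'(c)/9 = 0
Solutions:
 v(c) = C1 + C2*c^(13/9)


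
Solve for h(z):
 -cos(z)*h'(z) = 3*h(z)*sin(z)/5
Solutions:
 h(z) = C1*cos(z)^(3/5)


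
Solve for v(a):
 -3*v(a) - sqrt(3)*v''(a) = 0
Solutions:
 v(a) = C1*sin(3^(1/4)*a) + C2*cos(3^(1/4)*a)


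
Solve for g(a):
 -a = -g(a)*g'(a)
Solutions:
 g(a) = -sqrt(C1 + a^2)
 g(a) = sqrt(C1 + a^2)


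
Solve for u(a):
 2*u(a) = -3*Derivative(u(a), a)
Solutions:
 u(a) = C1*exp(-2*a/3)


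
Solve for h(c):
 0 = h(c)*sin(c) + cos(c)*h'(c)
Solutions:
 h(c) = C1*cos(c)


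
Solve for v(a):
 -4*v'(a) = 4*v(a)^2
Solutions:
 v(a) = 1/(C1 + a)


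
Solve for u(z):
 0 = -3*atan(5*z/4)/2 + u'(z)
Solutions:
 u(z) = C1 + 3*z*atan(5*z/4)/2 - 3*log(25*z^2 + 16)/5


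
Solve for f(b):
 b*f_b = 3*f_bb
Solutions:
 f(b) = C1 + C2*erfi(sqrt(6)*b/6)


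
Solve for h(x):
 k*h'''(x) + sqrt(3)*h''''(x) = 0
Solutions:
 h(x) = C1 + C2*x + C3*x^2 + C4*exp(-sqrt(3)*k*x/3)


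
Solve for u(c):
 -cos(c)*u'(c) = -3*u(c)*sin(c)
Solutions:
 u(c) = C1/cos(c)^3


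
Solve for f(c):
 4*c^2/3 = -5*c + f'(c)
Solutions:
 f(c) = C1 + 4*c^3/9 + 5*c^2/2


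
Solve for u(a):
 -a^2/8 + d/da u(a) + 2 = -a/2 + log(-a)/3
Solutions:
 u(a) = C1 + a^3/24 - a^2/4 + a*log(-a)/3 - 7*a/3


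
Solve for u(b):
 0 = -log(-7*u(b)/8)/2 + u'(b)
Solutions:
 -2*Integral(1/(log(-_y) - 3*log(2) + log(7)), (_y, u(b))) = C1 - b


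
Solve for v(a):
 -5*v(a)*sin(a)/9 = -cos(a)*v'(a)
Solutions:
 v(a) = C1/cos(a)^(5/9)


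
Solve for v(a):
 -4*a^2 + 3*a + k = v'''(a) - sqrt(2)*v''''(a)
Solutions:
 v(a) = C1 + C2*a + C3*a^2 + C4*exp(sqrt(2)*a/2) - a^5/15 + a^4*(3 - 8*sqrt(2))/24 + a^3*(k - 16 + 3*sqrt(2))/6


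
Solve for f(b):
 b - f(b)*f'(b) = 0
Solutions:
 f(b) = -sqrt(C1 + b^2)
 f(b) = sqrt(C1 + b^2)


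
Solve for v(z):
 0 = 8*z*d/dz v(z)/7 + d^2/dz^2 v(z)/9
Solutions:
 v(z) = C1 + C2*erf(6*sqrt(7)*z/7)


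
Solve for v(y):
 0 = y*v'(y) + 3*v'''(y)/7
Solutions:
 v(y) = C1 + Integral(C2*airyai(-3^(2/3)*7^(1/3)*y/3) + C3*airybi(-3^(2/3)*7^(1/3)*y/3), y)
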